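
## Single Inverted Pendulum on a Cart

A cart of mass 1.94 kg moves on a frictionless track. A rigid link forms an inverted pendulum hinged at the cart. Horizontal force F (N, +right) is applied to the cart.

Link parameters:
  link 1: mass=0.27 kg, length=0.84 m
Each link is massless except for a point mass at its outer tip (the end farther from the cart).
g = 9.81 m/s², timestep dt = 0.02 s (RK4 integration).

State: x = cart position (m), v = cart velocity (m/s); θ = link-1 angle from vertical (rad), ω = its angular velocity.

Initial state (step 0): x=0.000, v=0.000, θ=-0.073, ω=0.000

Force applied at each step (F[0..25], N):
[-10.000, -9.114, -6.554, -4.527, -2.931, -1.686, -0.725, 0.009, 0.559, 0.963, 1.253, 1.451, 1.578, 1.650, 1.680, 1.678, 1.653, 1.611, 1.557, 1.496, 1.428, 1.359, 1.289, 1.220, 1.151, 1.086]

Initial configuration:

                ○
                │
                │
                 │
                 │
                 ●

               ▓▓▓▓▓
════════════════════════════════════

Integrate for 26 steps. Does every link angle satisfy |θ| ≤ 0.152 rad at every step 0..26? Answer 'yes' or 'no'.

apply F[0]=-10.000 → step 1: x=-0.001, v=-0.101, θ=-0.072, ω=0.103
apply F[1]=-9.114 → step 2: x=-0.004, v=-0.193, θ=-0.069, ω=0.196
apply F[2]=-6.554 → step 3: x=-0.008, v=-0.259, θ=-0.064, ω=0.258
apply F[3]=-4.527 → step 4: x=-0.014, v=-0.304, θ=-0.059, ω=0.297
apply F[4]=-2.931 → step 5: x=-0.020, v=-0.332, θ=-0.053, ω=0.318
apply F[5]=-1.686 → step 6: x=-0.027, v=-0.348, θ=-0.046, ω=0.326
apply F[6]=-0.725 → step 7: x=-0.034, v=-0.355, θ=-0.040, ω=0.323
apply F[7]=+0.009 → step 8: x=-0.041, v=-0.354, θ=-0.033, ω=0.313
apply F[8]=+0.559 → step 9: x=-0.048, v=-0.347, θ=-0.027, ω=0.299
apply F[9]=+0.963 → step 10: x=-0.055, v=-0.336, θ=-0.022, ω=0.280
apply F[10]=+1.253 → step 11: x=-0.062, v=-0.323, θ=-0.016, ω=0.260
apply F[11]=+1.451 → step 12: x=-0.068, v=-0.308, θ=-0.011, ω=0.238
apply F[12]=+1.578 → step 13: x=-0.074, v=-0.291, θ=-0.007, ω=0.217
apply F[13]=+1.650 → step 14: x=-0.080, v=-0.274, θ=-0.003, ω=0.195
apply F[14]=+1.680 → step 15: x=-0.085, v=-0.257, θ=0.001, ω=0.174
apply F[15]=+1.678 → step 16: x=-0.090, v=-0.240, θ=0.004, ω=0.155
apply F[16]=+1.653 → step 17: x=-0.095, v=-0.223, θ=0.007, ω=0.136
apply F[17]=+1.611 → step 18: x=-0.099, v=-0.206, θ=0.010, ω=0.118
apply F[18]=+1.557 → step 19: x=-0.103, v=-0.191, θ=0.012, ω=0.102
apply F[19]=+1.496 → step 20: x=-0.107, v=-0.175, θ=0.014, ω=0.087
apply F[20]=+1.428 → step 21: x=-0.110, v=-0.161, θ=0.016, ω=0.074
apply F[21]=+1.359 → step 22: x=-0.113, v=-0.148, θ=0.017, ω=0.061
apply F[22]=+1.289 → step 23: x=-0.116, v=-0.135, θ=0.018, ω=0.050
apply F[23]=+1.220 → step 24: x=-0.118, v=-0.123, θ=0.019, ω=0.040
apply F[24]=+1.151 → step 25: x=-0.121, v=-0.111, θ=0.020, ω=0.031
apply F[25]=+1.086 → step 26: x=-0.123, v=-0.101, θ=0.020, ω=0.023
Max |angle| over trajectory = 0.073 rad; bound = 0.152 → within bound.

Answer: yes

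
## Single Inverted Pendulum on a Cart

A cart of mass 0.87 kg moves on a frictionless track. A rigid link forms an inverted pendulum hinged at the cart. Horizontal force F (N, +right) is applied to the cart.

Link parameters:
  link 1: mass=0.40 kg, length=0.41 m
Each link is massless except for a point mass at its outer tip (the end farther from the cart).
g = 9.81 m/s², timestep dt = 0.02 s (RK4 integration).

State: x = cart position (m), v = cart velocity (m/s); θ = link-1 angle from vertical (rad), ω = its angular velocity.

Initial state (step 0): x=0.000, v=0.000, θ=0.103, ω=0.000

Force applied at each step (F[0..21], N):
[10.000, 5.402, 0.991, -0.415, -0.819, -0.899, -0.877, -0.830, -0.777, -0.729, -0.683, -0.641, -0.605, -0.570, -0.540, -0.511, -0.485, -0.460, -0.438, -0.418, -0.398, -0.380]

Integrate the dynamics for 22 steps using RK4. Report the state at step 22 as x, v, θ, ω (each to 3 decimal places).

apply F[0]=+10.000 → step 1: x=0.002, v=0.220, θ=0.098, ω=-0.485
apply F[1]=+5.402 → step 2: x=0.008, v=0.335, θ=0.086, ω=-0.721
apply F[2]=+0.991 → step 3: x=0.015, v=0.351, θ=0.072, ω=-0.722
apply F[3]=-0.415 → step 4: x=0.021, v=0.336, θ=0.058, ω=-0.654
apply F[4]=-0.819 → step 5: x=0.028, v=0.313, θ=0.046, ω=-0.572
apply F[5]=-0.899 → step 6: x=0.034, v=0.288, θ=0.035, ω=-0.494
apply F[6]=-0.877 → step 7: x=0.040, v=0.265, θ=0.026, ω=-0.424
apply F[7]=-0.830 → step 8: x=0.045, v=0.244, θ=0.018, ω=-0.362
apply F[8]=-0.777 → step 9: x=0.049, v=0.225, θ=0.011, ω=-0.308
apply F[9]=-0.729 → step 10: x=0.054, v=0.208, θ=0.006, ω=-0.262
apply F[10]=-0.683 → step 11: x=0.058, v=0.192, θ=0.001, ω=-0.221
apply F[11]=-0.641 → step 12: x=0.061, v=0.177, θ=-0.003, ω=-0.186
apply F[12]=-0.605 → step 13: x=0.065, v=0.164, θ=-0.007, ω=-0.156
apply F[13]=-0.570 → step 14: x=0.068, v=0.151, θ=-0.010, ω=-0.129
apply F[14]=-0.540 → step 15: x=0.071, v=0.140, θ=-0.012, ω=-0.107
apply F[15]=-0.511 → step 16: x=0.073, v=0.129, θ=-0.014, ω=-0.087
apply F[16]=-0.485 → step 17: x=0.076, v=0.119, θ=-0.015, ω=-0.070
apply F[17]=-0.460 → step 18: x=0.078, v=0.110, θ=-0.017, ω=-0.055
apply F[18]=-0.438 → step 19: x=0.080, v=0.102, θ=-0.018, ω=-0.043
apply F[19]=-0.418 → step 20: x=0.082, v=0.094, θ=-0.018, ω=-0.032
apply F[20]=-0.398 → step 21: x=0.084, v=0.086, θ=-0.019, ω=-0.023
apply F[21]=-0.380 → step 22: x=0.086, v=0.079, θ=-0.019, ω=-0.015

Answer: x=0.086, v=0.079, θ=-0.019, ω=-0.015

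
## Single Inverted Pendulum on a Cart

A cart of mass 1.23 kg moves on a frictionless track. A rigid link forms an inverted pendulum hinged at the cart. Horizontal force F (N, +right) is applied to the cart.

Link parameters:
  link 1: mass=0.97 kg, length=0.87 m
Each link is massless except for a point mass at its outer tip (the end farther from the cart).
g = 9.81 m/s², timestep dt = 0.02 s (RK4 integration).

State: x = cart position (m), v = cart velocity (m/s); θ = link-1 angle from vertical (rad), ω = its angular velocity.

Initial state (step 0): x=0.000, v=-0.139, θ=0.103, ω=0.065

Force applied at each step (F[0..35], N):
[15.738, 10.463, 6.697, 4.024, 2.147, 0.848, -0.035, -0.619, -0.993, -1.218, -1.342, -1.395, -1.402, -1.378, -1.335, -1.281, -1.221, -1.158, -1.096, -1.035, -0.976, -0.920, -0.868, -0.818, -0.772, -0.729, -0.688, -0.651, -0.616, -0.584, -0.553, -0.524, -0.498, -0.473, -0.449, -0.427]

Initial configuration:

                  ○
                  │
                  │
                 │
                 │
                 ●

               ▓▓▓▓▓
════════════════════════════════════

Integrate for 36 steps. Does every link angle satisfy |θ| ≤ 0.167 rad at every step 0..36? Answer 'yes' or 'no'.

Answer: yes

Derivation:
apply F[0]=+15.738 → step 1: x=-0.000, v=0.099, θ=0.102, ω=-0.184
apply F[1]=+10.463 → step 2: x=0.003, v=0.253, θ=0.097, ω=-0.338
apply F[2]=+6.697 → step 3: x=0.009, v=0.347, θ=0.089, ω=-0.424
apply F[3]=+4.024 → step 4: x=0.017, v=0.399, θ=0.080, ω=-0.465
apply F[4]=+2.147 → step 5: x=0.025, v=0.423, θ=0.071, ω=-0.475
apply F[5]=+0.848 → step 6: x=0.033, v=0.427, θ=0.061, ω=-0.465
apply F[6]=-0.035 → step 7: x=0.042, v=0.417, θ=0.052, ω=-0.441
apply F[7]=-0.619 → step 8: x=0.050, v=0.400, θ=0.044, ω=-0.411
apply F[8]=-0.993 → step 9: x=0.058, v=0.378, θ=0.036, ω=-0.376
apply F[9]=-1.218 → step 10: x=0.065, v=0.353, θ=0.029, ω=-0.341
apply F[10]=-1.342 → step 11: x=0.072, v=0.328, θ=0.022, ω=-0.305
apply F[11]=-1.395 → step 12: x=0.078, v=0.302, θ=0.016, ω=-0.271
apply F[12]=-1.402 → step 13: x=0.084, v=0.277, θ=0.011, ω=-0.240
apply F[13]=-1.378 → step 14: x=0.089, v=0.253, θ=0.007, ω=-0.210
apply F[14]=-1.335 → step 15: x=0.094, v=0.231, θ=0.003, ω=-0.183
apply F[15]=-1.281 → step 16: x=0.098, v=0.210, θ=-0.000, ω=-0.159
apply F[16]=-1.221 → step 17: x=0.102, v=0.190, θ=-0.003, ω=-0.137
apply F[17]=-1.158 → step 18: x=0.106, v=0.172, θ=-0.006, ω=-0.117
apply F[18]=-1.096 → step 19: x=0.109, v=0.155, θ=-0.008, ω=-0.100
apply F[19]=-1.035 → step 20: x=0.112, v=0.140, θ=-0.010, ω=-0.084
apply F[20]=-0.976 → step 21: x=0.115, v=0.126, θ=-0.011, ω=-0.070
apply F[21]=-0.920 → step 22: x=0.117, v=0.113, θ=-0.013, ω=-0.058
apply F[22]=-0.868 → step 23: x=0.119, v=0.101, θ=-0.014, ω=-0.047
apply F[23]=-0.818 → step 24: x=0.121, v=0.089, θ=-0.015, ω=-0.037
apply F[24]=-0.772 → step 25: x=0.123, v=0.079, θ=-0.015, ω=-0.029
apply F[25]=-0.729 → step 26: x=0.124, v=0.070, θ=-0.016, ω=-0.022
apply F[26]=-0.688 → step 27: x=0.126, v=0.061, θ=-0.016, ω=-0.015
apply F[27]=-0.651 → step 28: x=0.127, v=0.053, θ=-0.016, ω=-0.010
apply F[28]=-0.616 → step 29: x=0.128, v=0.046, θ=-0.017, ω=-0.005
apply F[29]=-0.584 → step 30: x=0.129, v=0.039, θ=-0.017, ω=-0.000
apply F[30]=-0.553 → step 31: x=0.129, v=0.032, θ=-0.017, ω=0.003
apply F[31]=-0.524 → step 32: x=0.130, v=0.026, θ=-0.017, ω=0.006
apply F[32]=-0.498 → step 33: x=0.131, v=0.021, θ=-0.016, ω=0.009
apply F[33]=-0.473 → step 34: x=0.131, v=0.015, θ=-0.016, ω=0.011
apply F[34]=-0.449 → step 35: x=0.131, v=0.011, θ=-0.016, ω=0.013
apply F[35]=-0.427 → step 36: x=0.131, v=0.006, θ=-0.016, ω=0.015
Max |angle| over trajectory = 0.103 rad; bound = 0.167 → within bound.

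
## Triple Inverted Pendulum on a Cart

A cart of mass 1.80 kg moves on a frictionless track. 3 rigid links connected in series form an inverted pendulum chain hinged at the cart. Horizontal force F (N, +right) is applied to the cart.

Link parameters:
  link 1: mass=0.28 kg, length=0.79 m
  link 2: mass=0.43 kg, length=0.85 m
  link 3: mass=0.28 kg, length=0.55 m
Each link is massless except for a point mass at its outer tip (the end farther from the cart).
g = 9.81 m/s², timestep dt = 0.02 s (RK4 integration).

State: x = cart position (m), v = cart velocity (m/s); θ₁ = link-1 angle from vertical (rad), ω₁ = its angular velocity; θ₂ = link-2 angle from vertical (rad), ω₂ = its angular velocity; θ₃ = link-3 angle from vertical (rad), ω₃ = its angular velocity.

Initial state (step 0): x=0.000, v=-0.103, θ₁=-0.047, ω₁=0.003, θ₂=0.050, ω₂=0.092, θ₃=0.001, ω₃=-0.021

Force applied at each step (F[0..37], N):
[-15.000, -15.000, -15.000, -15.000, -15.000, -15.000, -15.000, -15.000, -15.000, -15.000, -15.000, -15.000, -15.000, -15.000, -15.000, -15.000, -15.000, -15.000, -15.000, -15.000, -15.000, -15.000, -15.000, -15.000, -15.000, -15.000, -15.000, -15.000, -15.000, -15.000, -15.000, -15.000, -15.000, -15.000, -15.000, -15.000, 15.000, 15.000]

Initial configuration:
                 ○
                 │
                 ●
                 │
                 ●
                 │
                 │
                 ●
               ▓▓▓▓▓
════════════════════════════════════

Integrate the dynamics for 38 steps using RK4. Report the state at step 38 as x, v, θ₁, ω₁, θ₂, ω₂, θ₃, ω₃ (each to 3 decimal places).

apply F[0]=-15.000 → step 1: x=-0.004, v=-0.265, θ₁=-0.046, ω₁=0.134, θ₂=0.053, ω₂=0.180, θ₃=0.000, ω₃=-0.051
apply F[1]=-15.000 → step 2: x=-0.011, v=-0.427, θ₁=-0.042, ω₁=0.266, θ₂=0.057, ω₂=0.269, θ₃=-0.001, ω₃=-0.083
apply F[2]=-15.000 → step 3: x=-0.021, v=-0.589, θ₁=-0.035, ω₁=0.401, θ₂=0.063, ω₂=0.358, θ₃=-0.003, ω₃=-0.119
apply F[3]=-15.000 → step 4: x=-0.034, v=-0.753, θ₁=-0.026, ω₁=0.541, θ₂=0.072, ω₂=0.445, θ₃=-0.006, ω₃=-0.160
apply F[4]=-15.000 → step 5: x=-0.051, v=-0.917, θ₁=-0.013, ω₁=0.689, θ₂=0.081, ω₂=0.531, θ₃=-0.009, ω₃=-0.206
apply F[5]=-15.000 → step 6: x=-0.071, v=-1.083, θ₁=0.002, ω₁=0.845, θ₂=0.093, ω₂=0.613, θ₃=-0.014, ω₃=-0.258
apply F[6]=-15.000 → step 7: x=-0.094, v=-1.251, θ₁=0.021, ω₁=1.013, θ₂=0.106, ω₂=0.690, θ₃=-0.020, ω₃=-0.316
apply F[7]=-15.000 → step 8: x=-0.121, v=-1.420, θ₁=0.043, ω₁=1.194, θ₂=0.120, ω₂=0.761, θ₃=-0.027, ω₃=-0.380
apply F[8]=-15.000 → step 9: x=-0.151, v=-1.592, θ₁=0.068, ω₁=1.390, θ₂=0.136, ω₂=0.823, θ₃=-0.035, ω₃=-0.448
apply F[9]=-15.000 → step 10: x=-0.185, v=-1.764, θ₁=0.098, ω₁=1.603, θ₂=0.153, ω₂=0.874, θ₃=-0.045, ω₃=-0.519
apply F[10]=-15.000 → step 11: x=-0.222, v=-1.938, θ₁=0.133, ω₁=1.834, θ₂=0.171, ω₂=0.914, θ₃=-0.056, ω₃=-0.588
apply F[11]=-15.000 → step 12: x=-0.262, v=-2.113, θ₁=0.172, ω₁=2.081, θ₂=0.190, ω₂=0.940, θ₃=-0.068, ω₃=-0.650
apply F[12]=-15.000 → step 13: x=-0.306, v=-2.286, θ₁=0.216, ω₁=2.344, θ₂=0.209, ω₂=0.953, θ₃=-0.082, ω₃=-0.700
apply F[13]=-15.000 → step 14: x=-0.354, v=-2.458, θ₁=0.266, ω₁=2.616, θ₂=0.228, ω₂=0.956, θ₃=-0.096, ω₃=-0.730
apply F[14]=-15.000 → step 15: x=-0.404, v=-2.626, θ₁=0.321, ω₁=2.891, θ₂=0.247, ω₂=0.955, θ₃=-0.111, ω₃=-0.731
apply F[15]=-15.000 → step 16: x=-0.459, v=-2.787, θ₁=0.381, ω₁=3.159, θ₂=0.266, ω₂=0.957, θ₃=-0.125, ω₃=-0.698
apply F[16]=-15.000 → step 17: x=-0.516, v=-2.941, θ₁=0.447, ω₁=3.410, θ₂=0.285, ω₂=0.972, θ₃=-0.138, ω₃=-0.626
apply F[17]=-15.000 → step 18: x=-0.576, v=-3.085, θ₁=0.517, ω₁=3.634, θ₂=0.305, ω₂=1.014, θ₃=-0.150, ω₃=-0.514
apply F[18]=-15.000 → step 19: x=-0.639, v=-3.220, θ₁=0.592, ω₁=3.826, θ₂=0.326, ω₂=1.089, θ₃=-0.159, ω₃=-0.365
apply F[19]=-15.000 → step 20: x=-0.705, v=-3.344, θ₁=0.670, ω₁=3.982, θ₂=0.349, ω₂=1.206, θ₃=-0.164, ω₃=-0.183
apply F[20]=-15.000 → step 21: x=-0.773, v=-3.459, θ₁=0.751, ω₁=4.103, θ₂=0.374, ω₂=1.367, θ₃=-0.166, ω₃=0.025
apply F[21]=-15.000 → step 22: x=-0.843, v=-3.564, θ₁=0.834, ω₁=4.190, θ₂=0.404, ω₂=1.571, θ₃=-0.163, ω₃=0.255
apply F[22]=-15.000 → step 23: x=-0.915, v=-3.662, θ₁=0.919, ω₁=4.245, θ₂=0.438, ω₂=1.816, θ₃=-0.156, ω₃=0.505
apply F[23]=-15.000 → step 24: x=-0.990, v=-3.753, θ₁=1.004, ω₁=4.270, θ₂=0.477, ω₂=2.098, θ₃=-0.143, ω₃=0.774
apply F[24]=-15.000 → step 25: x=-1.065, v=-3.836, θ₁=1.089, ω₁=4.264, θ₂=0.522, ω₂=2.414, θ₃=-0.124, ω₃=1.064
apply F[25]=-15.000 → step 26: x=-1.143, v=-3.914, θ₁=1.174, ω₁=4.227, θ₂=0.573, ω₂=2.757, θ₃=-0.100, ω₃=1.379
apply F[26]=-15.000 → step 27: x=-1.222, v=-3.985, θ₁=1.258, ω₁=4.157, θ₂=0.632, ω₂=3.123, θ₃=-0.069, ω₃=1.725
apply F[27]=-15.000 → step 28: x=-1.302, v=-4.051, θ₁=1.340, ω₁=4.048, θ₂=0.698, ω₂=3.507, θ₃=-0.031, ω₃=2.107
apply F[28]=-15.000 → step 29: x=-1.384, v=-4.111, θ₁=1.420, ω₁=3.899, θ₂=0.773, ω₂=3.903, θ₃=0.016, ω₃=2.536
apply F[29]=-15.000 → step 30: x=-1.467, v=-4.165, θ₁=1.496, ω₁=3.705, θ₂=0.855, ω₂=4.303, θ₃=0.071, ω₃=3.022
apply F[30]=-15.000 → step 31: x=-1.550, v=-4.211, θ₁=1.568, ω₁=3.465, θ₂=0.945, ω₂=4.702, θ₃=0.137, ω₃=3.576
apply F[31]=-15.000 → step 32: x=-1.635, v=-4.250, θ₁=1.634, ω₁=3.179, θ₂=1.043, ω₂=5.088, θ₃=0.215, ω₃=4.213
apply F[32]=-15.000 → step 33: x=-1.720, v=-4.278, θ₁=1.694, ω₁=2.850, θ₂=1.148, ω₂=5.452, θ₃=0.306, ω₃=4.951
apply F[33]=-15.000 → step 34: x=-1.806, v=-4.292, θ₁=1.748, ω₁=2.489, θ₂=1.260, ω₂=5.775, θ₃=0.413, ω₃=5.805
apply F[34]=-15.000 → step 35: x=-1.892, v=-4.287, θ₁=1.794, ω₁=2.116, θ₂=1.379, ω₂=6.034, θ₃=0.539, ω₃=6.795
apply F[35]=-15.000 → step 36: x=-1.977, v=-4.258, θ₁=1.833, ω₁=1.765, θ₂=1.501, ω₂=6.188, θ₃=0.686, ω₃=7.932
apply F[36]=+15.000 → step 37: x=-2.060, v=-3.960, θ₁=1.867, ω₁=1.708, θ₂=1.624, ω₂=6.057, θ₃=0.854, ω₃=8.874
apply F[37]=+15.000 → step 38: x=-2.136, v=-3.640, θ₁=1.902, ω₁=1.754, θ₂=1.743, ω₂=5.808, θ₃=1.042, ω₃=9.871

Answer: x=-2.136, v=-3.640, θ₁=1.902, ω₁=1.754, θ₂=1.743, ω₂=5.808, θ₃=1.042, ω₃=9.871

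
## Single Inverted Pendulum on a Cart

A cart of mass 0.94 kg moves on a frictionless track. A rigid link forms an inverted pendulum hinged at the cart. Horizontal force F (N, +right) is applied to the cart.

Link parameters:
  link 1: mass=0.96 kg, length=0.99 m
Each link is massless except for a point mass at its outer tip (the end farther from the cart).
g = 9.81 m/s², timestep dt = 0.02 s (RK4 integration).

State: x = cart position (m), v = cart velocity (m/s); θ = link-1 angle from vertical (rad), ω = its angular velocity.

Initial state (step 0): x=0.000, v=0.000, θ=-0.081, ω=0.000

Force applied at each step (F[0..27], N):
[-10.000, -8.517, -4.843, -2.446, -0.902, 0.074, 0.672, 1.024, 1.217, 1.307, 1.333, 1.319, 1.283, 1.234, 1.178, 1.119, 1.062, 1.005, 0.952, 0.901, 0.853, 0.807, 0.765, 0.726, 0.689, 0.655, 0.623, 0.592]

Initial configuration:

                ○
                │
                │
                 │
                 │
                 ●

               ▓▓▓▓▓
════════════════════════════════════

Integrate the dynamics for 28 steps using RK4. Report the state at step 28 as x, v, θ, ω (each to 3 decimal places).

apply F[0]=-10.000 → step 1: x=-0.002, v=-0.195, θ=-0.079, ω=0.181
apply F[1]=-8.517 → step 2: x=-0.008, v=-0.360, θ=-0.074, ω=0.332
apply F[2]=-4.843 → step 3: x=-0.016, v=-0.449, θ=-0.067, ω=0.407
apply F[3]=-2.446 → step 4: x=-0.025, v=-0.489, θ=-0.058, ω=0.435
apply F[4]=-0.902 → step 5: x=-0.035, v=-0.497, θ=-0.050, ω=0.433
apply F[5]=+0.074 → step 6: x=-0.045, v=-0.487, θ=-0.041, ω=0.413
apply F[6]=+0.672 → step 7: x=-0.054, v=-0.465, θ=-0.033, ω=0.384
apply F[7]=+1.024 → step 8: x=-0.063, v=-0.438, θ=-0.026, ω=0.350
apply F[8]=+1.217 → step 9: x=-0.072, v=-0.407, θ=-0.019, ω=0.315
apply F[9]=+1.307 → step 10: x=-0.080, v=-0.376, θ=-0.013, ω=0.281
apply F[10]=+1.333 → step 11: x=-0.087, v=-0.346, θ=-0.008, ω=0.248
apply F[11]=+1.319 → step 12: x=-0.093, v=-0.317, θ=-0.003, ω=0.217
apply F[12]=+1.283 → step 13: x=-0.099, v=-0.289, θ=0.001, ω=0.189
apply F[13]=+1.234 → step 14: x=-0.105, v=-0.263, θ=0.004, ω=0.164
apply F[14]=+1.178 → step 15: x=-0.110, v=-0.240, θ=0.007, ω=0.141
apply F[15]=+1.119 → step 16: x=-0.115, v=-0.218, θ=0.010, ω=0.120
apply F[16]=+1.062 → step 17: x=-0.119, v=-0.197, θ=0.012, ω=0.102
apply F[17]=+1.005 → step 18: x=-0.122, v=-0.178, θ=0.014, ω=0.086
apply F[18]=+0.952 → step 19: x=-0.126, v=-0.161, θ=0.016, ω=0.071
apply F[19]=+0.901 → step 20: x=-0.129, v=-0.145, θ=0.017, ω=0.058
apply F[20]=+0.853 → step 21: x=-0.132, v=-0.131, θ=0.018, ω=0.047
apply F[21]=+0.807 → step 22: x=-0.134, v=-0.117, θ=0.019, ω=0.037
apply F[22]=+0.765 → step 23: x=-0.136, v=-0.105, θ=0.019, ω=0.028
apply F[23]=+0.726 → step 24: x=-0.138, v=-0.093, θ=0.020, ω=0.020
apply F[24]=+0.689 → step 25: x=-0.140, v=-0.083, θ=0.020, ω=0.014
apply F[25]=+0.655 → step 26: x=-0.142, v=-0.073, θ=0.020, ω=0.008
apply F[26]=+0.623 → step 27: x=-0.143, v=-0.064, θ=0.021, ω=0.003
apply F[27]=+0.592 → step 28: x=-0.144, v=-0.055, θ=0.021, ω=-0.002

Answer: x=-0.144, v=-0.055, θ=0.021, ω=-0.002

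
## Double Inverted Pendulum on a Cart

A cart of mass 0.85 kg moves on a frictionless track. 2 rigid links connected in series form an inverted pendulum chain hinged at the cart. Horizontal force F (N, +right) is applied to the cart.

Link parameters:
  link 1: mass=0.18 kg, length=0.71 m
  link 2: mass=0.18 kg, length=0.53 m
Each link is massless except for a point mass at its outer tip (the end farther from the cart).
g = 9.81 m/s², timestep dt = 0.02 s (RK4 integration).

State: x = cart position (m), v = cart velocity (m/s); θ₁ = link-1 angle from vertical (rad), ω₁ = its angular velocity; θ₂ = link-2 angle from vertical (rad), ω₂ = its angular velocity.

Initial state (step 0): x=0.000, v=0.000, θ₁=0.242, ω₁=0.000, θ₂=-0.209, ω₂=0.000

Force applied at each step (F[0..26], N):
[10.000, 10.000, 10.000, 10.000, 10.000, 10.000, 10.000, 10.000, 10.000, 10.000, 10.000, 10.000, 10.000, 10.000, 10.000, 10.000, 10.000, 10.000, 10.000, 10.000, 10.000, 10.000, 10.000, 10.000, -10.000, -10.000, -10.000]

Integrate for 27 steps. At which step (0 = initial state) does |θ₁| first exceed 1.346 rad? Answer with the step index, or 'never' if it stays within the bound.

Answer: 26

Derivation:
apply F[0]=+10.000 → step 1: x=0.002, v=0.215, θ₁=0.241, ω₁=-0.115, θ₂=-0.212, ω₂=-0.334
apply F[1]=+10.000 → step 2: x=0.009, v=0.430, θ₁=0.237, ω₁=-0.233, θ₂=-0.222, ω₂=-0.668
apply F[2]=+10.000 → step 3: x=0.019, v=0.646, θ₁=0.231, ω₁=-0.356, θ₂=-0.239, ω₂=-1.001
apply F[3]=+10.000 → step 4: x=0.034, v=0.863, θ₁=0.223, ω₁=-0.487, θ₂=-0.262, ω₂=-1.332
apply F[4]=+10.000 → step 5: x=0.054, v=1.081, θ₁=0.212, ω₁=-0.628, θ₂=-0.292, ω₂=-1.659
apply F[5]=+10.000 → step 6: x=0.078, v=1.302, θ₁=0.198, ω₁=-0.783, θ₂=-0.329, ω₂=-1.980
apply F[6]=+10.000 → step 7: x=0.106, v=1.524, θ₁=0.180, ω₁=-0.957, θ₂=-0.371, ω₂=-2.292
apply F[7]=+10.000 → step 8: x=0.139, v=1.749, θ₁=0.159, ω₁=-1.152, θ₂=-0.420, ω₂=-2.589
apply F[8]=+10.000 → step 9: x=0.176, v=1.976, θ₁=0.134, ω₁=-1.374, θ₂=-0.475, ω₂=-2.865
apply F[9]=+10.000 → step 10: x=0.218, v=2.206, θ₁=0.104, ω₁=-1.626, θ₂=-0.535, ω₂=-3.115
apply F[10]=+10.000 → step 11: x=0.264, v=2.438, θ₁=0.069, ω₁=-1.911, θ₂=-0.599, ω₂=-3.328
apply F[11]=+10.000 → step 12: x=0.315, v=2.671, θ₁=0.028, ω₁=-2.233, θ₂=-0.668, ω₂=-3.496
apply F[12]=+10.000 → step 13: x=0.371, v=2.906, θ₁=-0.021, ω₁=-2.593, θ₂=-0.739, ω₂=-3.605
apply F[13]=+10.000 → step 14: x=0.432, v=3.142, θ₁=-0.076, ω₁=-2.992, θ₂=-0.811, ω₂=-3.643
apply F[14]=+10.000 → step 15: x=0.497, v=3.376, θ₁=-0.141, ω₁=-3.430, θ₂=-0.884, ω₂=-3.594
apply F[15]=+10.000 → step 16: x=0.567, v=3.607, θ₁=-0.214, ω₁=-3.903, θ₂=-0.954, ω₂=-3.442
apply F[16]=+10.000 → step 17: x=0.641, v=3.831, θ₁=-0.297, ω₁=-4.407, θ₂=-1.021, ω₂=-3.172
apply F[17]=+10.000 → step 18: x=0.720, v=4.043, θ₁=-0.390, ω₁=-4.938, θ₂=-1.080, ω₂=-2.772
apply F[18]=+10.000 → step 19: x=0.803, v=4.236, θ₁=-0.494, ω₁=-5.489, θ₂=-1.131, ω₂=-2.237
apply F[19]=+10.000 → step 20: x=0.889, v=4.402, θ₁=-0.610, ω₁=-6.052, θ₂=-1.169, ω₂=-1.577
apply F[20]=+10.000 → step 21: x=0.978, v=4.530, θ₁=-0.737, ω₁=-6.613, θ₂=-1.193, ω₂=-0.832
apply F[21]=+10.000 → step 22: x=1.070, v=4.607, θ₁=-0.874, ω₁=-7.146, θ₂=-1.202, ω₂=-0.086
apply F[22]=+10.000 → step 23: x=1.162, v=4.625, θ₁=-1.022, ω₁=-7.599, θ₂=-1.198, ω₂=0.508
apply F[23]=+10.000 → step 24: x=1.254, v=4.585, θ₁=-1.177, ω₁=-7.913, θ₂=-1.184, ω₂=0.757
apply F[24]=-10.000 → step 25: x=1.342, v=4.173, θ₁=-1.336, ω₁=-7.948, θ₂=-1.170, ω₂=0.626
apply F[25]=-10.000 → step 26: x=1.421, v=3.757, θ₁=-1.495, ω₁=-7.984, θ₂=-1.161, ω₂=0.221
apply F[26]=-10.000 → step 27: x=1.492, v=3.341, θ₁=-1.655, ω₁=-8.041, θ₂=-1.163, ω₂=-0.427
|θ₁| = 1.495 > 1.346 first at step 26.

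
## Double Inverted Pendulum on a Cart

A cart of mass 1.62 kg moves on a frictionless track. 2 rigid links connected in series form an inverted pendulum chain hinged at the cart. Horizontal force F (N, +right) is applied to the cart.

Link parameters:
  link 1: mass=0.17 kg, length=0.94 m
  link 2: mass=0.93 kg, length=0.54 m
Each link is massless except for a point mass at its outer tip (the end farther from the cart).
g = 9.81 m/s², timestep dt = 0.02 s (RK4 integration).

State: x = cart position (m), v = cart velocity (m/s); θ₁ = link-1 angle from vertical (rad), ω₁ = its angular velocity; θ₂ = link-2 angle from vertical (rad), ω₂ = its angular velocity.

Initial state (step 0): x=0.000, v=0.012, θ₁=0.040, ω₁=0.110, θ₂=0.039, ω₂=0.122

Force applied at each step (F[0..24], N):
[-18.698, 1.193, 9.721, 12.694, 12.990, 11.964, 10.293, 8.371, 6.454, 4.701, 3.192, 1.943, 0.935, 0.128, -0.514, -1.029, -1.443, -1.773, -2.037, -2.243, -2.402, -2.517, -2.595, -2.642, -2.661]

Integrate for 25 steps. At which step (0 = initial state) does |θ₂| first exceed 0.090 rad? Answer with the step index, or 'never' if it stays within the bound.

Answer: never

Derivation:
apply F[0]=-18.698 → step 1: x=-0.002, v=-0.224, θ₁=0.045, ω₁=0.372, θ₂=0.041, ω₂=0.118
apply F[1]=+1.193 → step 2: x=-0.007, v=-0.216, θ₁=0.052, ω₁=0.380, θ₂=0.044, ω₂=0.104
apply F[2]=+9.721 → step 3: x=-0.010, v=-0.103, θ₁=0.059, ω₁=0.285, θ₂=0.045, ω₂=0.077
apply F[3]=+12.694 → step 4: x=-0.010, v=0.045, θ₁=0.063, ω₁=0.158, θ₂=0.047, ω₂=0.040
apply F[4]=+12.990 → step 5: x=-0.008, v=0.196, θ₁=0.065, ω₁=0.032, θ₂=0.047, ω₂=-0.003
apply F[5]=+11.964 → step 6: x=-0.003, v=0.335, θ₁=0.065, ω₁=-0.080, θ₂=0.047, ω₂=-0.048
apply F[6]=+10.293 → step 7: x=0.005, v=0.453, θ₁=0.062, ω₁=-0.171, θ₂=0.045, ω₂=-0.091
apply F[7]=+8.371 → step 8: x=0.015, v=0.548, θ₁=0.058, ω₁=-0.241, θ₂=0.043, ω₂=-0.130
apply F[8]=+6.454 → step 9: x=0.027, v=0.621, θ₁=0.053, ω₁=-0.290, θ₂=0.040, ω₂=-0.163
apply F[9]=+4.701 → step 10: x=0.040, v=0.672, θ₁=0.047, ω₁=-0.321, θ₂=0.036, ω₂=-0.190
apply F[10]=+3.192 → step 11: x=0.054, v=0.706, θ₁=0.040, ω₁=-0.337, θ₂=0.032, ω₂=-0.211
apply F[11]=+1.943 → step 12: x=0.068, v=0.725, θ₁=0.033, ω₁=-0.343, θ₂=0.028, ω₂=-0.226
apply F[12]=+0.935 → step 13: x=0.083, v=0.732, θ₁=0.027, ω₁=-0.340, θ₂=0.023, ω₂=-0.236
apply F[13]=+0.128 → step 14: x=0.097, v=0.731, θ₁=0.020, ω₁=-0.331, θ₂=0.019, ω₂=-0.241
apply F[14]=-0.514 → step 15: x=0.112, v=0.722, θ₁=0.013, ω₁=-0.318, θ₂=0.014, ω₂=-0.242
apply F[15]=-1.029 → step 16: x=0.126, v=0.708, θ₁=0.007, ω₁=-0.302, θ₂=0.009, ω₂=-0.239
apply F[16]=-1.443 → step 17: x=0.140, v=0.690, θ₁=0.001, ω₁=-0.285, θ₂=0.004, ω₂=-0.233
apply F[17]=-1.773 → step 18: x=0.154, v=0.668, θ₁=-0.004, ω₁=-0.266, θ₂=-0.000, ω₂=-0.225
apply F[18]=-2.037 → step 19: x=0.167, v=0.644, θ₁=-0.009, ω₁=-0.246, θ₂=-0.005, ω₂=-0.215
apply F[19]=-2.243 → step 20: x=0.179, v=0.618, θ₁=-0.014, ω₁=-0.226, θ₂=-0.009, ω₂=-0.204
apply F[20]=-2.402 → step 21: x=0.191, v=0.590, θ₁=-0.018, ω₁=-0.207, θ₂=-0.013, ω₂=-0.191
apply F[21]=-2.517 → step 22: x=0.203, v=0.562, θ₁=-0.022, ω₁=-0.187, θ₂=-0.017, ω₂=-0.178
apply F[22]=-2.595 → step 23: x=0.214, v=0.533, θ₁=-0.026, ω₁=-0.168, θ₂=-0.020, ω₂=-0.164
apply F[23]=-2.642 → step 24: x=0.224, v=0.504, θ₁=-0.029, ω₁=-0.150, θ₂=-0.023, ω₂=-0.151
apply F[24]=-2.661 → step 25: x=0.234, v=0.475, θ₁=-0.032, ω₁=-0.132, θ₂=-0.026, ω₂=-0.137
max |θ₂| = 0.047 ≤ 0.090 over all 26 states.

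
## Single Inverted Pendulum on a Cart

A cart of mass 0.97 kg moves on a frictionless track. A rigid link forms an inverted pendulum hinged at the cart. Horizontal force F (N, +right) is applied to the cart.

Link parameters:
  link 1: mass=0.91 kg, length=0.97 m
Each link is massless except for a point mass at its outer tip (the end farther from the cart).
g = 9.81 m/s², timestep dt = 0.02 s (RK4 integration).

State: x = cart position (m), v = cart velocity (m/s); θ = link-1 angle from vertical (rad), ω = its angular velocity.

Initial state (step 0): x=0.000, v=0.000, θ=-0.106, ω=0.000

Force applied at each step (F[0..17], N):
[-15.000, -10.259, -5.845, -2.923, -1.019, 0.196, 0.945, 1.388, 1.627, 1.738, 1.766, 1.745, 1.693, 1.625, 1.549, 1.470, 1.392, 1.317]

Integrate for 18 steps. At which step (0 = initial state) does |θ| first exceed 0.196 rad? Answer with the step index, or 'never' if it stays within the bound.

apply F[0]=-15.000 → step 1: x=-0.003, v=-0.287, θ=-0.103, ω=0.273
apply F[1]=-10.259 → step 2: x=-0.011, v=-0.479, θ=-0.096, ω=0.450
apply F[2]=-5.845 → step 3: x=-0.021, v=-0.582, θ=-0.086, ω=0.537
apply F[3]=-2.923 → step 4: x=-0.033, v=-0.628, θ=-0.075, ω=0.568
apply F[4]=-1.019 → step 5: x=-0.046, v=-0.637, θ=-0.064, ω=0.563
apply F[5]=+0.196 → step 6: x=-0.058, v=-0.622, θ=-0.053, ω=0.536
apply F[6]=+0.945 → step 7: x=-0.071, v=-0.594, θ=-0.043, ω=0.498
apply F[7]=+1.388 → step 8: x=-0.082, v=-0.559, θ=-0.033, ω=0.454
apply F[8]=+1.627 → step 9: x=-0.093, v=-0.520, θ=-0.024, ω=0.408
apply F[9]=+1.738 → step 10: x=-0.103, v=-0.481, θ=-0.017, ω=0.363
apply F[10]=+1.766 → step 11: x=-0.112, v=-0.442, θ=-0.010, ω=0.321
apply F[11]=+1.745 → step 12: x=-0.121, v=-0.405, θ=-0.004, ω=0.281
apply F[12]=+1.693 → step 13: x=-0.128, v=-0.370, θ=0.001, ω=0.244
apply F[13]=+1.625 → step 14: x=-0.135, v=-0.337, θ=0.006, ω=0.211
apply F[14]=+1.549 → step 15: x=-0.142, v=-0.306, θ=0.010, ω=0.182
apply F[15]=+1.470 → step 16: x=-0.148, v=-0.278, θ=0.013, ω=0.155
apply F[16]=+1.392 → step 17: x=-0.153, v=-0.252, θ=0.016, ω=0.131
apply F[17]=+1.317 → step 18: x=-0.158, v=-0.228, θ=0.019, ω=0.110
max |θ| = 0.106 ≤ 0.196 over all 19 states.

Answer: never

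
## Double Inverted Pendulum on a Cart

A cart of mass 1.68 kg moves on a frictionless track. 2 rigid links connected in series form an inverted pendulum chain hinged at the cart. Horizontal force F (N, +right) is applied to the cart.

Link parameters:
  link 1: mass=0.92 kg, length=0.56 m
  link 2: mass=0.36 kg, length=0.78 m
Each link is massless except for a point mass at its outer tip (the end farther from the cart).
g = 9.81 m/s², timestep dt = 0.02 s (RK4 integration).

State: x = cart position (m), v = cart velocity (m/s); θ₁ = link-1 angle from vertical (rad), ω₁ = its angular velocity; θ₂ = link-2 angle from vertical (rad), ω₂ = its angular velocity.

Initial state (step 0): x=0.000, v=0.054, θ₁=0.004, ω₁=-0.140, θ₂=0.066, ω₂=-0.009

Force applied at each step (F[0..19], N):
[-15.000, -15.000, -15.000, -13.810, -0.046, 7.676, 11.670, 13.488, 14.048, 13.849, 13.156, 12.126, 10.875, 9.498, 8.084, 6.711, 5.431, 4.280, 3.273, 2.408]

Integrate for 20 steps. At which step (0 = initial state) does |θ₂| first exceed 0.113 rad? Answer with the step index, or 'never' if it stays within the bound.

Answer: never

Derivation:
apply F[0]=-15.000 → step 1: x=-0.001, v=-0.125, θ₁=0.004, ω₁=0.173, θ₂=0.066, ω₂=0.013
apply F[1]=-15.000 → step 2: x=-0.005, v=-0.305, θ₁=0.011, ω₁=0.488, θ₂=0.066, ω₂=0.033
apply F[2]=-15.000 → step 3: x=-0.013, v=-0.486, θ₁=0.024, ω₁=0.810, θ₂=0.067, ω₂=0.050
apply F[3]=-13.810 → step 4: x=-0.024, v=-0.655, θ₁=0.043, ω₁=1.119, θ₂=0.068, ω₂=0.061
apply F[4]=-0.046 → step 5: x=-0.037, v=-0.663, θ₁=0.066, ω₁=1.151, θ₂=0.070, ω₂=0.066
apply F[5]=+7.676 → step 6: x=-0.050, v=-0.582, θ₁=0.088, ω₁=1.035, θ₂=0.071, ω₂=0.064
apply F[6]=+11.670 → step 7: x=-0.060, v=-0.458, θ₁=0.107, ω₁=0.852, θ₂=0.072, ω₂=0.055
apply F[7]=+13.488 → step 8: x=-0.068, v=-0.315, θ₁=0.121, ω₁=0.645, θ₂=0.073, ω₂=0.039
apply F[8]=+14.048 → step 9: x=-0.073, v=-0.168, θ₁=0.132, ω₁=0.437, θ₂=0.074, ω₂=0.019
apply F[9]=+13.849 → step 10: x=-0.075, v=-0.025, θ₁=0.139, ω₁=0.240, θ₂=0.074, ω₂=-0.004
apply F[10]=+13.156 → step 11: x=-0.074, v=0.109, θ₁=0.142, ω₁=0.063, θ₂=0.074, ω₂=-0.030
apply F[11]=+12.126 → step 12: x=-0.071, v=0.230, θ₁=0.142, ω₁=-0.092, θ₂=0.073, ω₂=-0.056
apply F[12]=+10.875 → step 13: x=-0.065, v=0.337, θ₁=0.139, ω₁=-0.223, θ₂=0.071, ω₂=-0.081
apply F[13]=+9.498 → step 14: x=-0.057, v=0.429, θ₁=0.133, ω₁=-0.329, θ₂=0.070, ω₂=-0.105
apply F[14]=+8.084 → step 15: x=-0.048, v=0.506, θ₁=0.126, ω₁=-0.410, θ₂=0.067, ω₂=-0.127
apply F[15]=+6.711 → step 16: x=-0.037, v=0.567, θ₁=0.117, ω₁=-0.469, θ₂=0.064, ω₂=-0.147
apply F[16]=+5.431 → step 17: x=-0.025, v=0.615, θ₁=0.107, ω₁=-0.508, θ₂=0.061, ω₂=-0.164
apply F[17]=+4.280 → step 18: x=-0.013, v=0.651, θ₁=0.097, ω₁=-0.530, θ₂=0.058, ω₂=-0.179
apply F[18]=+3.273 → step 19: x=0.001, v=0.676, θ₁=0.086, ω₁=-0.538, θ₂=0.054, ω₂=-0.191
apply F[19]=+2.408 → step 20: x=0.014, v=0.693, θ₁=0.075, ω₁=-0.536, θ₂=0.050, ω₂=-0.201
max |θ₂| = 0.074 ≤ 0.113 over all 21 states.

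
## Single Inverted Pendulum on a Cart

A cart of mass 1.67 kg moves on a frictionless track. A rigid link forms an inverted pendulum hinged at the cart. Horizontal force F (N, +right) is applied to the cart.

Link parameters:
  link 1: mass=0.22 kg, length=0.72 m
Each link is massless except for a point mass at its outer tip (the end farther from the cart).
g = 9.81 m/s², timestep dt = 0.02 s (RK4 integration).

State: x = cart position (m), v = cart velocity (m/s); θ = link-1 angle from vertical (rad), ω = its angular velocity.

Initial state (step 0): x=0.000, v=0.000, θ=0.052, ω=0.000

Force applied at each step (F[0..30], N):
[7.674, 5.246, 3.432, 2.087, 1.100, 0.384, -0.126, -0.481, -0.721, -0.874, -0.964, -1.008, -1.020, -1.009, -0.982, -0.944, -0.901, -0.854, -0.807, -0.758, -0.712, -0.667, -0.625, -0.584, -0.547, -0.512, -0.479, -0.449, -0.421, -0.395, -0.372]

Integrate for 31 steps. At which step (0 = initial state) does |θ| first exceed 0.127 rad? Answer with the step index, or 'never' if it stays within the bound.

apply F[0]=+7.674 → step 1: x=0.001, v=0.091, θ=0.051, ω=-0.112
apply F[1]=+5.246 → step 2: x=0.003, v=0.152, θ=0.048, ω=-0.183
apply F[2]=+3.432 → step 3: x=0.007, v=0.192, θ=0.044, ω=-0.226
apply F[3]=+2.087 → step 4: x=0.011, v=0.216, θ=0.039, ω=-0.248
apply F[4]=+1.100 → step 5: x=0.015, v=0.228, θ=0.034, ω=-0.255
apply F[5]=+0.384 → step 6: x=0.020, v=0.232, θ=0.029, ω=-0.252
apply F[6]=-0.126 → step 7: x=0.025, v=0.230, θ=0.024, ω=-0.242
apply F[7]=-0.481 → step 8: x=0.029, v=0.223, θ=0.019, ω=-0.227
apply F[8]=-0.721 → step 9: x=0.033, v=0.214, θ=0.015, ω=-0.210
apply F[9]=-0.874 → step 10: x=0.038, v=0.204, θ=0.011, ω=-0.191
apply F[10]=-0.964 → step 11: x=0.042, v=0.192, θ=0.007, ω=-0.172
apply F[11]=-1.008 → step 12: x=0.045, v=0.180, θ=0.004, ω=-0.154
apply F[12]=-1.020 → step 13: x=0.049, v=0.167, θ=0.001, ω=-0.136
apply F[13]=-1.009 → step 14: x=0.052, v=0.155, θ=-0.001, ω=-0.119
apply F[14]=-0.982 → step 15: x=0.055, v=0.143, θ=-0.004, ω=-0.103
apply F[15]=-0.944 → step 16: x=0.058, v=0.132, θ=-0.005, ω=-0.089
apply F[16]=-0.901 → step 17: x=0.060, v=0.122, θ=-0.007, ω=-0.076
apply F[17]=-0.854 → step 18: x=0.063, v=0.112, θ=-0.008, ω=-0.064
apply F[18]=-0.807 → step 19: x=0.065, v=0.102, θ=-0.010, ω=-0.054
apply F[19]=-0.758 → step 20: x=0.067, v=0.093, θ=-0.011, ω=-0.044
apply F[20]=-0.712 → step 21: x=0.068, v=0.085, θ=-0.011, ω=-0.036
apply F[21]=-0.667 → step 22: x=0.070, v=0.077, θ=-0.012, ω=-0.028
apply F[22]=-0.625 → step 23: x=0.072, v=0.070, θ=-0.013, ω=-0.022
apply F[23]=-0.584 → step 24: x=0.073, v=0.064, θ=-0.013, ω=-0.016
apply F[24]=-0.547 → step 25: x=0.074, v=0.057, θ=-0.013, ω=-0.011
apply F[25]=-0.512 → step 26: x=0.075, v=0.052, θ=-0.013, ω=-0.007
apply F[26]=-0.479 → step 27: x=0.076, v=0.046, θ=-0.014, ω=-0.003
apply F[27]=-0.449 → step 28: x=0.077, v=0.041, θ=-0.014, ω=0.001
apply F[28]=-0.421 → step 29: x=0.078, v=0.037, θ=-0.013, ω=0.003
apply F[29]=-0.395 → step 30: x=0.079, v=0.032, θ=-0.013, ω=0.006
apply F[30]=-0.372 → step 31: x=0.079, v=0.028, θ=-0.013, ω=0.008
max |θ| = 0.052 ≤ 0.127 over all 32 states.

Answer: never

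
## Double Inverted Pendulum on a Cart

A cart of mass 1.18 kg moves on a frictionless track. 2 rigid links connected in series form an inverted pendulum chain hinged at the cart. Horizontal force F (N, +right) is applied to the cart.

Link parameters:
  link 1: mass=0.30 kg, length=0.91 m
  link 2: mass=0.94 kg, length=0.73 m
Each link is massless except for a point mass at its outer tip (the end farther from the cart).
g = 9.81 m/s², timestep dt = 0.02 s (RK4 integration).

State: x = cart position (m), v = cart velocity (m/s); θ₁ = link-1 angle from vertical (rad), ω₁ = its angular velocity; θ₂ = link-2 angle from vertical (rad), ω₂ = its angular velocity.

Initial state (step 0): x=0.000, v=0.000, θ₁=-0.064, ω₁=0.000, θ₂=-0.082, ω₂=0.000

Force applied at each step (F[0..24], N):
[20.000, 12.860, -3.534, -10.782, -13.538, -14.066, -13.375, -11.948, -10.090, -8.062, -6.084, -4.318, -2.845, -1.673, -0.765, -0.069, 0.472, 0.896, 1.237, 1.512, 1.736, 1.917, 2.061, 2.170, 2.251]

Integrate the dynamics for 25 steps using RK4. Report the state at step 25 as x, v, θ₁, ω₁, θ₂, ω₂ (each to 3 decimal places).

apply F[0]=+20.000 → step 1: x=0.004, v=0.351, θ₁=-0.068, ω₁=-0.389, θ₂=-0.082, ω₂=-0.016
apply F[1]=+12.860 → step 2: x=0.013, v=0.582, θ₁=-0.078, ω₁=-0.652, θ₂=-0.083, ω₂=-0.026
apply F[2]=-3.534 → step 3: x=0.024, v=0.539, θ₁=-0.091, ω₁=-0.624, θ₂=-0.083, ω₂=-0.024
apply F[3]=-10.782 → step 4: x=0.033, v=0.377, θ₁=-0.102, ω₁=-0.478, θ₂=-0.083, ω₂=-0.008
apply F[4]=-13.538 → step 5: x=0.039, v=0.172, θ₁=-0.110, ω₁=-0.293, θ₂=-0.083, ω₂=0.019
apply F[5]=-14.066 → step 6: x=0.040, v=-0.041, θ₁=-0.114, ω₁=-0.106, θ₂=-0.083, ω₂=0.055
apply F[6]=-13.375 → step 7: x=0.037, v=-0.242, θ₁=-0.114, ω₁=0.065, θ₂=-0.081, ω₂=0.094
apply F[7]=-11.948 → step 8: x=0.031, v=-0.419, θ₁=-0.111, ω₁=0.210, θ₂=-0.079, ω₂=0.134
apply F[8]=-10.090 → step 9: x=0.021, v=-0.566, θ₁=-0.106, ω₁=0.324, θ₂=-0.076, ω₂=0.171
apply F[9]=-8.062 → step 10: x=0.008, v=-0.681, θ₁=-0.099, ω₁=0.408, θ₂=-0.072, ω₂=0.204
apply F[10]=-6.084 → step 11: x=-0.006, v=-0.765, θ₁=-0.090, ω₁=0.462, θ₂=-0.068, ω₂=0.232
apply F[11]=-4.318 → step 12: x=-0.022, v=-0.820, θ₁=-0.080, ω₁=0.491, θ₂=-0.063, ω₂=0.254
apply F[12]=-2.845 → step 13: x=-0.039, v=-0.853, θ₁=-0.071, ω₁=0.501, θ₂=-0.058, ω₂=0.270
apply F[13]=-1.673 → step 14: x=-0.056, v=-0.868, θ₁=-0.061, ω₁=0.496, θ₂=-0.052, ω₂=0.282
apply F[14]=-0.765 → step 15: x=-0.073, v=-0.870, θ₁=-0.051, ω₁=0.482, θ₂=-0.046, ω₂=0.289
apply F[15]=-0.069 → step 16: x=-0.091, v=-0.862, θ₁=-0.041, ω₁=0.462, θ₂=-0.041, ω₂=0.292
apply F[16]=+0.472 → step 17: x=-0.108, v=-0.847, θ₁=-0.032, ω₁=0.437, θ₂=-0.035, ω₂=0.291
apply F[17]=+0.896 → step 18: x=-0.125, v=-0.826, θ₁=-0.024, ω₁=0.411, θ₂=-0.029, ω₂=0.287
apply F[18]=+1.237 → step 19: x=-0.141, v=-0.801, θ₁=-0.016, ω₁=0.383, θ₂=-0.023, ω₂=0.281
apply F[19]=+1.512 → step 20: x=-0.157, v=-0.773, θ₁=-0.009, ω₁=0.355, θ₂=-0.018, ω₂=0.272
apply F[20]=+1.736 → step 21: x=-0.172, v=-0.742, θ₁=-0.002, ω₁=0.326, θ₂=-0.012, ω₂=0.261
apply F[21]=+1.917 → step 22: x=-0.186, v=-0.710, θ₁=0.004, ω₁=0.299, θ₂=-0.007, ω₂=0.249
apply F[22]=+2.061 → step 23: x=-0.200, v=-0.677, θ₁=0.010, ω₁=0.271, θ₂=-0.002, ω₂=0.236
apply F[23]=+2.170 → step 24: x=-0.213, v=-0.642, θ₁=0.015, ω₁=0.245, θ₂=0.002, ω₂=0.222
apply F[24]=+2.251 → step 25: x=-0.226, v=-0.608, θ₁=0.020, ω₁=0.220, θ₂=0.007, ω₂=0.207

Answer: x=-0.226, v=-0.608, θ₁=0.020, ω₁=0.220, θ₂=0.007, ω₂=0.207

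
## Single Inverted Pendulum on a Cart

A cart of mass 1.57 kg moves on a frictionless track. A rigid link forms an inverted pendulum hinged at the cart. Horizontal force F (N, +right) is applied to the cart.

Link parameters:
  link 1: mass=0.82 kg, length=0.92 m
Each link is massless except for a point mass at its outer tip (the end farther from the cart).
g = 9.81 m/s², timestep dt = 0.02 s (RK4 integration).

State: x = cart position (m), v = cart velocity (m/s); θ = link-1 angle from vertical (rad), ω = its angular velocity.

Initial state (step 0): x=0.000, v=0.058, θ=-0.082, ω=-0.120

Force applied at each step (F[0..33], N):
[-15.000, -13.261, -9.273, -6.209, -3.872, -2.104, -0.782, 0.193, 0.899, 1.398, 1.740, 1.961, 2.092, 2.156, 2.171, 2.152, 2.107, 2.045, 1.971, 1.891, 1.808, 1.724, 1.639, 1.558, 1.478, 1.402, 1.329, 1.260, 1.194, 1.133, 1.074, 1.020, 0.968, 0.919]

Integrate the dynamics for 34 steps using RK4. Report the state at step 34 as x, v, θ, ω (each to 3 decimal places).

Answer: x=-0.192, v=-0.049, θ=0.030, ω=-0.024

Derivation:
apply F[0]=-15.000 → step 1: x=-0.001, v=-0.124, θ=-0.083, ω=0.060
apply F[1]=-13.261 → step 2: x=-0.005, v=-0.284, θ=-0.080, ω=0.216
apply F[2]=-9.273 → step 3: x=-0.012, v=-0.394, θ=-0.075, ω=0.318
apply F[3]=-6.209 → step 4: x=-0.020, v=-0.466, θ=-0.068, ω=0.381
apply F[4]=-3.872 → step 5: x=-0.030, v=-0.509, θ=-0.060, ω=0.414
apply F[5]=-2.104 → step 6: x=-0.040, v=-0.530, θ=-0.051, ω=0.425
apply F[6]=-0.782 → step 7: x=-0.051, v=-0.535, θ=-0.043, ω=0.421
apply F[7]=+0.193 → step 8: x=-0.062, v=-0.529, θ=-0.034, ω=0.406
apply F[8]=+0.899 → step 9: x=-0.072, v=-0.514, θ=-0.027, ω=0.383
apply F[9]=+1.398 → step 10: x=-0.082, v=-0.494, θ=-0.019, ω=0.357
apply F[10]=+1.740 → step 11: x=-0.092, v=-0.470, θ=-0.012, ω=0.327
apply F[11]=+1.961 → step 12: x=-0.101, v=-0.444, θ=-0.006, ω=0.297
apply F[12]=+2.092 → step 13: x=-0.109, v=-0.417, θ=-0.000, ω=0.267
apply F[13]=+2.156 → step 14: x=-0.118, v=-0.390, θ=0.005, ω=0.238
apply F[14]=+2.171 → step 15: x=-0.125, v=-0.363, θ=0.009, ω=0.210
apply F[15]=+2.152 → step 16: x=-0.132, v=-0.337, θ=0.013, ω=0.184
apply F[16]=+2.107 → step 17: x=-0.139, v=-0.312, θ=0.016, ω=0.160
apply F[17]=+2.045 → step 18: x=-0.145, v=-0.287, θ=0.019, ω=0.137
apply F[18]=+1.971 → step 19: x=-0.150, v=-0.264, θ=0.022, ω=0.116
apply F[19]=+1.891 → step 20: x=-0.155, v=-0.243, θ=0.024, ω=0.098
apply F[20]=+1.808 → step 21: x=-0.160, v=-0.222, θ=0.026, ω=0.081
apply F[21]=+1.724 → step 22: x=-0.164, v=-0.203, θ=0.027, ω=0.066
apply F[22]=+1.639 → step 23: x=-0.168, v=-0.185, θ=0.028, ω=0.052
apply F[23]=+1.558 → step 24: x=-0.171, v=-0.168, θ=0.029, ω=0.040
apply F[24]=+1.478 → step 25: x=-0.175, v=-0.152, θ=0.030, ω=0.029
apply F[25]=+1.402 → step 26: x=-0.178, v=-0.138, θ=0.031, ω=0.020
apply F[26]=+1.329 → step 27: x=-0.180, v=-0.124, θ=0.031, ω=0.011
apply F[27]=+1.260 → step 28: x=-0.182, v=-0.111, θ=0.031, ω=0.004
apply F[28]=+1.194 → step 29: x=-0.185, v=-0.099, θ=0.031, ω=-0.003
apply F[29]=+1.133 → step 30: x=-0.186, v=-0.088, θ=0.031, ω=-0.008
apply F[30]=+1.074 → step 31: x=-0.188, v=-0.077, θ=0.031, ω=-0.013
apply F[31]=+1.020 → step 32: x=-0.190, v=-0.067, θ=0.030, ω=-0.017
apply F[32]=+0.968 → step 33: x=-0.191, v=-0.058, θ=0.030, ω=-0.021
apply F[33]=+0.919 → step 34: x=-0.192, v=-0.049, θ=0.030, ω=-0.024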